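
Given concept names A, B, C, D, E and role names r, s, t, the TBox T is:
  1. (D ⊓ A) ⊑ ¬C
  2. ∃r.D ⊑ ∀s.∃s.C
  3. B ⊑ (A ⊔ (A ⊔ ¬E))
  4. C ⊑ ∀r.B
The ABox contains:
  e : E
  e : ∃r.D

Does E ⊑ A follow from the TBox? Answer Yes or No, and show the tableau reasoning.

No

1. E ⊑ A  ⇔  (E ⊓ ¬A) unsat w.r.t. T
   open: L(x₀) ⊇ {E, ¬A, ¬B, ¬C, ∀r.¬D}
2. Hence E ⊑ A: not entailed.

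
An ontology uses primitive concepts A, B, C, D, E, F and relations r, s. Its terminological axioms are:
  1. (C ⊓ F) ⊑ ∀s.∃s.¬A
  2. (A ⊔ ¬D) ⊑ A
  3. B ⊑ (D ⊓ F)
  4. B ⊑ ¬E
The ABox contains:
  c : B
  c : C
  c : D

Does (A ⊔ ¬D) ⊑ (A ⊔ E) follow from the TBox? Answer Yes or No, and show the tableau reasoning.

1. (A ⊔ ¬D) ⊑ (A ⊔ E)  ⇔  ((A ⊔ ¬D) ⊓ (¬A ⊓ ¬E)) unsat w.r.t. T
   all branches close; clash {D, ¬D} at x₀
2. Hence (A ⊔ ¬D) ⊑ (A ⊔ E): entailed.

Yes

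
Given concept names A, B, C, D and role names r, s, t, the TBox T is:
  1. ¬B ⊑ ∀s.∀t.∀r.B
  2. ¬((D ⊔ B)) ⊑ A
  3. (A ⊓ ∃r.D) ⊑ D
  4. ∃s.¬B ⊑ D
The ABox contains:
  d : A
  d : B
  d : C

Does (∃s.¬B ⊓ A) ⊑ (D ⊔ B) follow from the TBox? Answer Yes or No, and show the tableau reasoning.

Yes

1. (∃s.¬B ⊓ A) ⊑ (D ⊔ B)  ⇔  ((∃s.¬B ⊓ A) ⊓ (¬D ⊓ ¬B)) unsat w.r.t. T
   all branches close; clash {D, ¬D} at x₀
2. Hence (∃s.¬B ⊓ A) ⊑ (D ⊔ B): entailed.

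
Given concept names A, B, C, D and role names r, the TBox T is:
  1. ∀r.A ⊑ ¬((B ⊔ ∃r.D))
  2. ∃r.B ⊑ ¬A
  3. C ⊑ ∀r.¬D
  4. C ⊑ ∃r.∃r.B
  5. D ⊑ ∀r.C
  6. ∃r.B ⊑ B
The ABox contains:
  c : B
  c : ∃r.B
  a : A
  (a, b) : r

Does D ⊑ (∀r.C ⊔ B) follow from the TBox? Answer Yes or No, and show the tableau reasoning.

1. D ⊑ (∀r.C ⊔ B)  ⇔  (D ⊓ (∃r.¬C ⊓ ¬B)) unsat w.r.t. T
   all branches close; clash {B, ¬B} at x₀
2. Hence D ⊑ (∀r.C ⊔ B): entailed.

Yes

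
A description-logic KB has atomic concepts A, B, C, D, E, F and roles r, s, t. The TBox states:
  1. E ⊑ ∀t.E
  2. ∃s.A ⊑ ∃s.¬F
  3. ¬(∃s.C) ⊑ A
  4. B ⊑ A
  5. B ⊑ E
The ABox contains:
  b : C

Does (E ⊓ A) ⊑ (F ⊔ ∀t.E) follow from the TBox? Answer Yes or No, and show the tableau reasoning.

1. (E ⊓ A) ⊑ (F ⊔ ∀t.E)  ⇔  ((E ⊓ A) ⊓ (¬F ⊓ ∃t.¬E)) unsat w.r.t. T
   all branches close; clash {E, ¬E} at an ∃-successor
2. Hence (E ⊓ A) ⊑ (F ⊔ ∀t.E): entailed.

Yes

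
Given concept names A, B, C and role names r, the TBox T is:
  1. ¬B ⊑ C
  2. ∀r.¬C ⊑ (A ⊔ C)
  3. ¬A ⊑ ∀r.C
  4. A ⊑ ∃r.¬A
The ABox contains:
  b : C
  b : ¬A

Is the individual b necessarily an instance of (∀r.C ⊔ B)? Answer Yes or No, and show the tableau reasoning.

Yes

1. b : (∀r.C ⊔ B)?  L(b) = {C, ¬A} ∪ {(∃r.¬C ⊓ ¬B)}
   clash {C, ¬C} at an ∃-successor — b ∈ (∀r.C ⊔ B)
2. Hence b : (∀r.C ⊔ B): entailed.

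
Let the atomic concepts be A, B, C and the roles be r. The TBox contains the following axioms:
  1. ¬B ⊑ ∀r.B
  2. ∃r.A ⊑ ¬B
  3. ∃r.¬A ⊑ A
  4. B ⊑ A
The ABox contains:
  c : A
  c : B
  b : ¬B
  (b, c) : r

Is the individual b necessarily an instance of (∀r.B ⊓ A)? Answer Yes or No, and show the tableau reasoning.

1. b : (∀r.B ⊓ A)?  L(b) = {¬B} ∪ {(∃r.¬B ⊔ ¬A)}
   apply at b: ¬B⊑∀r.B
   open: L(b) ⊇ {¬A, ¬B, ∀r.A, ∀r.B} — b ∉ (∀r.B ⊓ A) possible
2. Hence b : (∀r.B ⊓ A): not entailed.

No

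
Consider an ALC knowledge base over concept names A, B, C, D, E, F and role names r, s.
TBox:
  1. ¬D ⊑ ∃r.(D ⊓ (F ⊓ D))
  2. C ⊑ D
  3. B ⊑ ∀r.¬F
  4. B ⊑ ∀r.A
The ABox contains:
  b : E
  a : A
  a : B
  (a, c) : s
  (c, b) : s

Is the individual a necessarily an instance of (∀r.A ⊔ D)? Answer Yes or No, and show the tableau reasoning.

1. a : (∀r.A ⊔ D)?  L(a) = {A, B} ∪ {(∃r.¬A ⊓ ¬D)}
   clash {D, ¬D} at a — a ∈ (∀r.A ⊔ D)
2. Hence a : (∀r.A ⊔ D): entailed.

Yes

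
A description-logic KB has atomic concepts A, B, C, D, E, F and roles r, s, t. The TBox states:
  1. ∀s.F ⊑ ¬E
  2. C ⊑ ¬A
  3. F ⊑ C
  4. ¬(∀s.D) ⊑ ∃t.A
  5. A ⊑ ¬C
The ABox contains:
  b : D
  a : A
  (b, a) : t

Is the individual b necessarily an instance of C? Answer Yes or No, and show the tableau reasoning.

1. b : C?  L(b) = {D} ∪ {¬C}
   open: L(b) ⊇ {D, ¬C, ¬F, ∀s.D, ∃s.¬F} (+ ∃-successors) — b ∉ C possible
2. Hence b : C: not entailed.

No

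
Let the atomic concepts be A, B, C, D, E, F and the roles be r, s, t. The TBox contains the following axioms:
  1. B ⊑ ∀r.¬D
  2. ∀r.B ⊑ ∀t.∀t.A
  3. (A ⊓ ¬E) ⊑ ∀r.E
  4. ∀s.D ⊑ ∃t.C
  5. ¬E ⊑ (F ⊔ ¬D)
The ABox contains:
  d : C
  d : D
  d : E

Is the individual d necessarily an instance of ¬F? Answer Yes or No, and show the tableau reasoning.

1. d : ¬F?  L(d) = {C, D, E} ∪ {F}
   open: L(d) ⊇ {C, D, E, F, ¬B, …} (+ ∃-successors) — d ∉ ¬F possible
2. Hence d : ¬F: not entailed.

No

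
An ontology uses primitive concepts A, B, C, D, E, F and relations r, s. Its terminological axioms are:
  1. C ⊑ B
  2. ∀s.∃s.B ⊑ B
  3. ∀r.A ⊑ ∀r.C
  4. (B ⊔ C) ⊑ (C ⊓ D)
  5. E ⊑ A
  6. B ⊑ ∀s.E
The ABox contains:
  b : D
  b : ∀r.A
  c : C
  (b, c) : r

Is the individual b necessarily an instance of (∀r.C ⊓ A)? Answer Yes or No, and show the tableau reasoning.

1. b : (∀r.C ⊓ A)?  L(b) = {D, ∀r.A} ∪ {(∃r.¬C ⊔ ¬A)}
   apply at b: ∀r.A⊑∀r.C
   open: L(b) ⊇ {D, ¬A, ¬B, ¬C, ¬E, …} (+ ∃-successors) — b ∉ (∀r.C ⊓ A) possible
2. Hence b : (∀r.C ⊓ A): not entailed.

No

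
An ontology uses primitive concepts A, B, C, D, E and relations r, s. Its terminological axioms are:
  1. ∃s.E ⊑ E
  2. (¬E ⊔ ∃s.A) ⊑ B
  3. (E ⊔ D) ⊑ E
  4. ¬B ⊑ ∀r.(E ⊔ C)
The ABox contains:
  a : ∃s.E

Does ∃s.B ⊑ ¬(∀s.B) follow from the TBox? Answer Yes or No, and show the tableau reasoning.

1. ∃s.B ⊑ ¬(∀s.B)  ⇔  (∃s.B ⊓ ∀s.B) unsat w.r.t. T
   open: L(x₀) ⊇ {B, ¬D, ¬E, ∀s.B, ∀s.¬E, …} (+ ∃-successors)
2. Hence ∃s.B ⊑ ¬(∀s.B): not entailed.

No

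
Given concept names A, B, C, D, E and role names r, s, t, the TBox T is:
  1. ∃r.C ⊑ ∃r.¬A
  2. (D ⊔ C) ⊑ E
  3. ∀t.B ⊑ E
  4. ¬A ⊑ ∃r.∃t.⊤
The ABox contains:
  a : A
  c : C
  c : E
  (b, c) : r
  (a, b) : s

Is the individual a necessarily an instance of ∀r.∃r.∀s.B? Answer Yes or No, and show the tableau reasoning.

No

1. a : ∀r.∃r.∀s.B?  L(a) = {A} ∪ {∃r.∀r.∃s.¬B}
   open: L(a) ⊇ {A, ¬C, ¬D, ∀r.¬C, ∃r.∀r.∃s.¬B, …} (+ ∃-successors) — a ∉ ∀r.∃r.∀s.B possible
2. Hence a : ∀r.∃r.∀s.B: not entailed.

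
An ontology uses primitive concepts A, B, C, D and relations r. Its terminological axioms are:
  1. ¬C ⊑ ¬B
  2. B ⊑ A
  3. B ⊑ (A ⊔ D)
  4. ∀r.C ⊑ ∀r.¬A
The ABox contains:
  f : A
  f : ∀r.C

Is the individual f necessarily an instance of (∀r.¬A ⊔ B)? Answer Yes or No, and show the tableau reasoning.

Yes

1. f : (∀r.¬A ⊔ B)?  L(f) = {A, ∀r.C} ∪ {(∃r.A ⊓ ¬B)}
   clash {A, ¬A} at an ∃-successor — f ∈ (∀r.¬A ⊔ B)
2. Hence f : (∀r.¬A ⊔ B): entailed.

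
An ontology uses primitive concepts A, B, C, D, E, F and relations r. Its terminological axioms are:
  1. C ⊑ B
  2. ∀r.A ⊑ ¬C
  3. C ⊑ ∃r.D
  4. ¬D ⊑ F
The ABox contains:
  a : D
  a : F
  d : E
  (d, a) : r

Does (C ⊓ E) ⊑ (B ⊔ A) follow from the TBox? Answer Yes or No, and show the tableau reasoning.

Yes

1. (C ⊓ E) ⊑ (B ⊔ A)  ⇔  ((C ⊓ E) ⊓ (¬B ⊓ ¬A)) unsat w.r.t. T
   all branches close; clash {B, ¬B} at x₀
2. Hence (C ⊓ E) ⊑ (B ⊔ A): entailed.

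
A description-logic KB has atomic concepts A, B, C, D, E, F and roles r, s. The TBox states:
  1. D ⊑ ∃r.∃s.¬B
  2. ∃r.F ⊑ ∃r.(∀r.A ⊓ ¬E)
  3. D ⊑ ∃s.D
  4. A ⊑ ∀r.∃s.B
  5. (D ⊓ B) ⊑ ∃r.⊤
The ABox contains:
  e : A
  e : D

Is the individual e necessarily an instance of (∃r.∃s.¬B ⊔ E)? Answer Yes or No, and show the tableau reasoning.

Yes

1. e : (∃r.∃s.¬B ⊔ E)?  L(e) = {A, D} ∪ {(∀r.∀s.B ⊓ ¬E)}
   clash {B, ¬B} at an ∃-successor — e ∈ (∃r.∃s.¬B ⊔ E)
2. Hence e : (∃r.∃s.¬B ⊔ E): entailed.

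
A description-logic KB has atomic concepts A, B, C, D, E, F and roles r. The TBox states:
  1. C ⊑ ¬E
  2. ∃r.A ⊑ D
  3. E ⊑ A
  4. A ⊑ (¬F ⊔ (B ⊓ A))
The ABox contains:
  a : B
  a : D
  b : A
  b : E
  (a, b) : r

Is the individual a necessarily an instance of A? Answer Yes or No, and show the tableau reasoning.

No

1. a : A?  L(a) = {B, D} ∪ {¬A}
   open: L(a) ⊇ {B, D, ¬A, ¬C, ¬E} — a ∉ A possible
2. Hence a : A: not entailed.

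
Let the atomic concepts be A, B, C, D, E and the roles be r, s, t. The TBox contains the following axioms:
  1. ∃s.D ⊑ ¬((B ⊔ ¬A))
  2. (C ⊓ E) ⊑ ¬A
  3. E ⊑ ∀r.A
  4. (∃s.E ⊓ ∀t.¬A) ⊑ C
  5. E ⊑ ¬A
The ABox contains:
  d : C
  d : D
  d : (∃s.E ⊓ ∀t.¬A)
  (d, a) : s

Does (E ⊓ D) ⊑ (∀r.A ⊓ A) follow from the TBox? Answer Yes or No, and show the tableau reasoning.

1. (E ⊓ D) ⊑ (∀r.A ⊓ A)  ⇔  ((E ⊓ D) ⊓ (∃r.¬A ⊔ ¬A)) unsat w.r.t. T
   apply at x₀: E⊑∀r.A; E⊑¬A
   open: L(x₀) ⊇ {D, E, ¬A, ∀r.A, ∀s.¬D, …}
2. Hence (E ⊓ D) ⊑ (∀r.A ⊓ A): not entailed.

No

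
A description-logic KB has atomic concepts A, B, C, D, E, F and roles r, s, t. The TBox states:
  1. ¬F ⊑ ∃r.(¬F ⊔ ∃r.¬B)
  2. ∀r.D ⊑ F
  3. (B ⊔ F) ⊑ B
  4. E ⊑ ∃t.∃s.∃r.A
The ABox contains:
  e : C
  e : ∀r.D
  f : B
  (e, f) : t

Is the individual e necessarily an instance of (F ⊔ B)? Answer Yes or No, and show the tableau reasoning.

Yes

1. e : (F ⊔ B)?  L(e) = {C, ∀r.D} ∪ {(¬F ⊓ ¬B)}
   clash {B, ¬B} at e — e ∈ (F ⊔ B)
2. Hence e : (F ⊔ B): entailed.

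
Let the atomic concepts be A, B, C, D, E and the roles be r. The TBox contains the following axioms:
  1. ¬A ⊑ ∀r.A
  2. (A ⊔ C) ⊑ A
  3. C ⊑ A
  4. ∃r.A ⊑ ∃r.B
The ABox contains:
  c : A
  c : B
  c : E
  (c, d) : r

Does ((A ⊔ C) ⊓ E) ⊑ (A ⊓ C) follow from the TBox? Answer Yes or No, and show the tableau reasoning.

No

1. ((A ⊔ C) ⊓ E) ⊑ (A ⊓ C)  ⇔  (((A ⊔ C) ⊓ E) ⊓ (¬A ⊔ ¬C)) unsat w.r.t. T
   apply at x₀: (A ⊔ C)⊑A
   open: L(x₀) ⊇ {A, E, ¬C, ∀r.¬A}
2. Hence ((A ⊔ C) ⊓ E) ⊑ (A ⊓ C): not entailed.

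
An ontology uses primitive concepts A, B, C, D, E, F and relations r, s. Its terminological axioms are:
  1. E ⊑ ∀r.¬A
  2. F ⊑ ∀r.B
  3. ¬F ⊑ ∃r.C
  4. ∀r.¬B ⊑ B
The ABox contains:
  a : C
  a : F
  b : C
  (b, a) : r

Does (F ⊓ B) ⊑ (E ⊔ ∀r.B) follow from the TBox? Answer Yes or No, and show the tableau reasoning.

1. (F ⊓ B) ⊑ (E ⊔ ∀r.B)  ⇔  ((F ⊓ B) ⊓ (¬E ⊓ ∃r.¬B)) unsat w.r.t. T
   all branches close; clash {B, ¬B} at an ∃-successor
2. Hence (F ⊓ B) ⊑ (E ⊔ ∀r.B): entailed.

Yes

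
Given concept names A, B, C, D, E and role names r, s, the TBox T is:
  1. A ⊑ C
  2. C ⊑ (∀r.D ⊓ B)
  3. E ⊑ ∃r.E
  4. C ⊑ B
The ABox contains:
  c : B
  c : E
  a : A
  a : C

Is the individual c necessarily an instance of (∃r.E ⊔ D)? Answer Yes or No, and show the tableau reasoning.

1. c : (∃r.E ⊔ D)?  L(c) = {B, E} ∪ {(∀r.¬E ⊓ ¬D)}
   clash {E, ¬E} at an ∃-successor — c ∈ (∃r.E ⊔ D)
2. Hence c : (∃r.E ⊔ D): entailed.

Yes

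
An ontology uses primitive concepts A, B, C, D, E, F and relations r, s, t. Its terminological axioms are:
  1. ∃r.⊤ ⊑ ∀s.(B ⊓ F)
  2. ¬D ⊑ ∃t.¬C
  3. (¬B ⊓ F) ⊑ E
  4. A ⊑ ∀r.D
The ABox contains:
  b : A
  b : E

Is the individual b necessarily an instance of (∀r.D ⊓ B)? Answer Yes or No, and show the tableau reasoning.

1. b : (∀r.D ⊓ B)?  L(b) = {A, E} ∪ {(∃r.¬D ⊔ ¬B)}
   apply at b: A⊑∀r.D
   open: L(b) ⊇ {A, D, E, ¬B, ∀r.D, …} — b ∉ (∀r.D ⊓ B) possible
2. Hence b : (∀r.D ⊓ B): not entailed.

No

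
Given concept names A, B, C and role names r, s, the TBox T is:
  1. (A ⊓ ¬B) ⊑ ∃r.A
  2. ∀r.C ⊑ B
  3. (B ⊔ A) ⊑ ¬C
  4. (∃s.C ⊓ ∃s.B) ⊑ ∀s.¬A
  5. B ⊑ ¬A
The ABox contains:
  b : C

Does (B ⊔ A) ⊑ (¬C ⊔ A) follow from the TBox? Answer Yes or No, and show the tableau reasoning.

Yes

1. (B ⊔ A) ⊑ (¬C ⊔ A)  ⇔  ((B ⊔ A) ⊓ (C ⊓ ¬A)) unsat w.r.t. T
   all branches close; clash {A, ¬A} at x₀
2. Hence (B ⊔ A) ⊑ (¬C ⊔ A): entailed.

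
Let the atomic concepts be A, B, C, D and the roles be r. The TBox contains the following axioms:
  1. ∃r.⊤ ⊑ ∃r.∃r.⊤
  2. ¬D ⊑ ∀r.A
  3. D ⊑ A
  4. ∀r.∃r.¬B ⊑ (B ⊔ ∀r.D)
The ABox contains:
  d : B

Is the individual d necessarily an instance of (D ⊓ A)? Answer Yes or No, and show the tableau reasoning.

1. d : (D ⊓ A)?  L(d) = {B} ∪ {(¬D ⊔ ¬A)}
   open: L(d) ⊇ {B, ¬D, ∀r.A, ∀r.⊥} — d ∉ (D ⊓ A) possible
2. Hence d : (D ⊓ A): not entailed.

No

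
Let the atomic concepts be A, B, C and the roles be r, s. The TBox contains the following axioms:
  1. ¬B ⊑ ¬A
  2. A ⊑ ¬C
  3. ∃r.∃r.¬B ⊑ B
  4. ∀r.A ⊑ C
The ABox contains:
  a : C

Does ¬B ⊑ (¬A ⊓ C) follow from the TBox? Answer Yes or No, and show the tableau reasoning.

1. ¬B ⊑ (¬A ⊓ C)  ⇔  (¬B ⊓ (A ⊔ ¬C)) unsat w.r.t. T
   apply at x₀: ¬B⊑¬A
   open: L(x₀) ⊇ {¬A, ¬B, ¬C, ∀r.∀r.B, ∃r.¬A} (+ ∃-successors)
2. Hence ¬B ⊑ (¬A ⊓ C): not entailed.

No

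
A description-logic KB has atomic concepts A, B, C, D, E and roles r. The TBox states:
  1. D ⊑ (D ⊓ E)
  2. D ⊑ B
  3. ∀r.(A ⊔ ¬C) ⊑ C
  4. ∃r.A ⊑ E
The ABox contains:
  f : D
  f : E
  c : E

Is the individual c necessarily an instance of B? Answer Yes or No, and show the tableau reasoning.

1. c : B?  L(c) = {E} ∪ {¬B}
   open: L(c) ⊇ {E, ¬B, ¬D, ∃r.(¬A ⊓ C)} (+ ∃-successors) — c ∉ B possible
2. Hence c : B: not entailed.

No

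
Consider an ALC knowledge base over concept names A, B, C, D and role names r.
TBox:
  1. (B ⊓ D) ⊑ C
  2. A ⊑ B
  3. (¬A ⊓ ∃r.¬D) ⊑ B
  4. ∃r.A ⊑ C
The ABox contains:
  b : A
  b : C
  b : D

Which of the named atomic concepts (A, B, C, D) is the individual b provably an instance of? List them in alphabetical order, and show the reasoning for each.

{A, B, C, D}

1. b : A?  L(b) = {A, C, D} ∪ {¬A}
   clash {A, ¬A} at b — b ∈ A
2. b : B?  L(b) = {A, C, D} ∪ {¬B}
   clash {B, ¬B} at b — b ∈ B
3. b : C?  L(b) = {A, C, D} ∪ {¬C}
   clash {C, ¬C} at b — b ∈ C
4. b : D?  L(b) = {A, C, D} ∪ {¬D}
   clash {D, ¬D} at b — b ∈ D
5. Entailed for b: {A, B, C, D}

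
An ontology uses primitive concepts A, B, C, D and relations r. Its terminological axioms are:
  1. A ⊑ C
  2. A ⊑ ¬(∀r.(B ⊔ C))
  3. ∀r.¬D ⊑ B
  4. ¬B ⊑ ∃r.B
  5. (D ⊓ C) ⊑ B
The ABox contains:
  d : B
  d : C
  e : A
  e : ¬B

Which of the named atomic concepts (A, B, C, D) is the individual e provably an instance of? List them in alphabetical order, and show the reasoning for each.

1. e : A?  L(e) = {A, ¬B} ∪ {¬A}
   clash {A, ¬A} at e — e ∈ A
2. e : B?  L(e) = {A, ¬B} ∪ {¬B}
   apply at e: A⊑C; A⊑¬(∀r.(B ⊔ C)); ¬B⊑∃r.B
   open: L(e) ⊇ {A, C, ¬B, ¬D, ∃r.(¬B ⊓ ¬C), …} (+ ∃-successors) — e ∉ B possible
3. e : C?  L(e) = {A, ¬B} ∪ {¬C}
   clash {C, ¬C} at e — e ∈ C
4. e : D?  L(e) = {A, ¬B} ∪ {¬D}
   apply at e: A⊑C; A⊑¬(∀r.(B ⊔ C)); ¬B⊑∃r.B
   open: L(e) ⊇ {A, C, ¬B, ¬D, ∃r.(¬B ⊓ ¬C), …} (+ ∃-successors) — e ∉ D possible
5. Entailed for e: {A, C}

{A, C}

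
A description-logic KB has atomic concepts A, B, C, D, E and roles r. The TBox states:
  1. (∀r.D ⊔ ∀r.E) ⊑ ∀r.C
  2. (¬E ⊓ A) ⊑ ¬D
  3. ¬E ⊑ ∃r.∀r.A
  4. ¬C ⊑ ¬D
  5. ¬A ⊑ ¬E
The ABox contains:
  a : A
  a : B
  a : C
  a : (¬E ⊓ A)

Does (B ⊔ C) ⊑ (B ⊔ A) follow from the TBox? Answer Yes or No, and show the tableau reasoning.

1. (B ⊔ C) ⊑ (B ⊔ A)  ⇔  ((B ⊔ C) ⊓ (¬B ⊓ ¬A)) unsat w.r.t. T
   apply at x₀: ¬A⊑¬E
   open: L(x₀) ⊇ {C, ¬A, ¬B, ¬E, ∃r.¬D, …} (+ ∃-successors)
2. Hence (B ⊔ C) ⊑ (B ⊔ A): not entailed.

No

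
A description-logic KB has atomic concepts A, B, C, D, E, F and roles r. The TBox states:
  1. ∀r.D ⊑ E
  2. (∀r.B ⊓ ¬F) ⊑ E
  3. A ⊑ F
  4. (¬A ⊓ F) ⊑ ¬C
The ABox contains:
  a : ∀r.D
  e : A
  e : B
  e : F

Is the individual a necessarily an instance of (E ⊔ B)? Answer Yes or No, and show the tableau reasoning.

Yes

1. a : (E ⊔ B)?  L(a) = {∀r.D} ∪ {(¬E ⊓ ¬B)}
   clash {E, ¬E} at a — a ∈ (E ⊔ B)
2. Hence a : (E ⊔ B): entailed.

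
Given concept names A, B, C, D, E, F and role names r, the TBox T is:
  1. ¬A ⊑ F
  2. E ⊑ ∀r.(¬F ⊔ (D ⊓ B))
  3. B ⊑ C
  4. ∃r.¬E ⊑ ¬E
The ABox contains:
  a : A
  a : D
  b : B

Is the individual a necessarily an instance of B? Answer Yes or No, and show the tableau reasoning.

No

1. a : B?  L(a) = {A, D} ∪ {¬B}
   open: L(a) ⊇ {A, D, ¬B, ¬E, ∀r.E} — a ∉ B possible
2. Hence a : B: not entailed.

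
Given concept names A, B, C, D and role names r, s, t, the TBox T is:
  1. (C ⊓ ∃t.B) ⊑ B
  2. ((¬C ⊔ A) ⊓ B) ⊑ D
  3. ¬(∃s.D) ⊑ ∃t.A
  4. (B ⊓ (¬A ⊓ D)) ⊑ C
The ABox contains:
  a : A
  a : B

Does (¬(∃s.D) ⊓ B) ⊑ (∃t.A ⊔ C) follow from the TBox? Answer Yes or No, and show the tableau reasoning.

Yes

1. (¬(∃s.D) ⊓ B) ⊑ (∃t.A ⊔ C)  ⇔  ((∀s.¬D ⊓ B) ⊓ (∀t.¬A ⊓ ¬C)) unsat w.r.t. T
   all branches close; clash {C, ¬C} at x₀
2. Hence (¬(∃s.D) ⊓ B) ⊑ (∃t.A ⊔ C): entailed.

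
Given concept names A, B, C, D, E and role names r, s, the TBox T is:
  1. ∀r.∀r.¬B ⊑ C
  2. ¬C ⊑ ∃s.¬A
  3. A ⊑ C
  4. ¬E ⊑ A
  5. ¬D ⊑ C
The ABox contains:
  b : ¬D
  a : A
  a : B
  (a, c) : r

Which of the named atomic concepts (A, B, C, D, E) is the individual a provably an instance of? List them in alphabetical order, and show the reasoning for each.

1. a : A?  L(a) = {A, B} ∪ {¬A}
   clash {A, ¬A} at a — a ∈ A
2. a : B?  L(a) = {A, B} ∪ {¬B}
   clash {B, ¬B} at a — a ∈ B
3. a : C?  L(a) = {A, B} ∪ {¬C}
   clash {C, ¬C} at a — a ∈ C
4. a : D?  L(a) = {A, B} ∪ {¬D}
   apply at a: A⊑C; ¬D⊑C
   open: L(a) ⊇ {A, B, C, ¬D} — a ∉ D possible
5. a : E?  L(a) = {A, B} ∪ {¬E}
   apply at a: A⊑C
   open: L(a) ⊇ {A, B, C, D, ¬E} — a ∉ E possible
6. Entailed for a: {A, B, C}

{A, B, C}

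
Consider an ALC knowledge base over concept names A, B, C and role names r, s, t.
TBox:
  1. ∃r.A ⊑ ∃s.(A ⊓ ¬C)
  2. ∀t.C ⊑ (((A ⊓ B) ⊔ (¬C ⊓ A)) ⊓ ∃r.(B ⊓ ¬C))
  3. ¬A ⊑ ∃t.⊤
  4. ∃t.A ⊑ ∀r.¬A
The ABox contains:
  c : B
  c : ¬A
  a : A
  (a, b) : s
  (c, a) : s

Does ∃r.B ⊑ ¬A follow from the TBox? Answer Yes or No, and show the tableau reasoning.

1. ∃r.B ⊑ ¬A  ⇔  (∃r.B ⊓ A) unsat w.r.t. T
   open: L(x₀) ⊇ {A, ∀r.¬A, ∀t.¬A, ∃r.B, ∃t.¬C} (+ ∃-successors)
2. Hence ∃r.B ⊑ ¬A: not entailed.

No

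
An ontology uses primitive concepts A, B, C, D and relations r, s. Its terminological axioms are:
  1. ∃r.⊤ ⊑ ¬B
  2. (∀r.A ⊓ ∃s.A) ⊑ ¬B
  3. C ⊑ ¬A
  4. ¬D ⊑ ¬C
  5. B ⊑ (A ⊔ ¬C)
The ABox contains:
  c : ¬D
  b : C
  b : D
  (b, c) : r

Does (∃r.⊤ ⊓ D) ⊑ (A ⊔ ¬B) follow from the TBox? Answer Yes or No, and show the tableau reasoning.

1. (∃r.⊤ ⊓ D) ⊑ (A ⊔ ¬B)  ⇔  ((∃r.⊤ ⊓ D) ⊓ (¬A ⊓ B)) unsat w.r.t. T
   all branches close; clash {B, ¬B} at x₀
2. Hence (∃r.⊤ ⊓ D) ⊑ (A ⊔ ¬B): entailed.

Yes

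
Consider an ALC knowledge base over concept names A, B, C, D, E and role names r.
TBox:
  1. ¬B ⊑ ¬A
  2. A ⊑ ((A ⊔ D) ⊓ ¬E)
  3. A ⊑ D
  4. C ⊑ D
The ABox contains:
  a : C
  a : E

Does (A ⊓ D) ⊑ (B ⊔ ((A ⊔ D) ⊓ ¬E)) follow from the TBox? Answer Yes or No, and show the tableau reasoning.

Yes

1. (A ⊓ D) ⊑ (B ⊔ ((A ⊔ D) ⊓ ¬E))  ⇔  ((A ⊓ D) ⊓ (¬B ⊓ ((¬A ⊓ ¬D) ⊔ E))) unsat w.r.t. T
   all branches close; clash {A, ¬A} at x₀
2. Hence (A ⊓ D) ⊑ (B ⊔ ((A ⊔ D) ⊓ ¬E)): entailed.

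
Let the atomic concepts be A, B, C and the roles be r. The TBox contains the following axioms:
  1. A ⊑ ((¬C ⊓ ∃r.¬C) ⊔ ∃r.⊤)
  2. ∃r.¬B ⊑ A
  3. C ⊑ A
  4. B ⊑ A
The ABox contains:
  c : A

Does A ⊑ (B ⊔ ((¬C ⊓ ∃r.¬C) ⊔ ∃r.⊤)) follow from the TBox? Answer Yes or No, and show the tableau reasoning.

Yes

1. A ⊑ (B ⊔ ((¬C ⊓ ∃r.¬C) ⊔ ∃r.⊤))  ⇔  (A ⊓ (¬B ⊓ ((C ⊔ ∀r.C) ⊓ ∀r.⊥))) unsat w.r.t. T
   all branches close; clash ⊥ at an ∃-successor
2. Hence A ⊑ (B ⊔ ((¬C ⊓ ∃r.¬C) ⊔ ∃r.⊤)): entailed.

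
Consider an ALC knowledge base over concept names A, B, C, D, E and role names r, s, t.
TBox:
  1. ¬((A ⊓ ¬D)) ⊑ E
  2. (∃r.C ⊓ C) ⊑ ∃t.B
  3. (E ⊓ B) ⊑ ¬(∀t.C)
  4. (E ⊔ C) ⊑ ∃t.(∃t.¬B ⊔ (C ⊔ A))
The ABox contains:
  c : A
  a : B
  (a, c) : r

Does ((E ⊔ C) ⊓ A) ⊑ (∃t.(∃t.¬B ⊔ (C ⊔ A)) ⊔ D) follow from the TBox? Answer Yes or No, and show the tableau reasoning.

Yes

1. ((E ⊔ C) ⊓ A) ⊑ (∃t.(∃t.¬B ⊔ (C ⊔ A)) ⊔ D)  ⇔  (((E ⊔ C) ⊓ A) ⊓ (∀t.(∀t.B ⊓ (¬C ⊓ ¬A)) ⊓ ¬D)) unsat w.r.t. T
   all branches close; clash {A, ¬A} at an ∃-successor
2. Hence ((E ⊔ C) ⊓ A) ⊑ (∃t.(∃t.¬B ⊔ (C ⊔ A)) ⊔ D): entailed.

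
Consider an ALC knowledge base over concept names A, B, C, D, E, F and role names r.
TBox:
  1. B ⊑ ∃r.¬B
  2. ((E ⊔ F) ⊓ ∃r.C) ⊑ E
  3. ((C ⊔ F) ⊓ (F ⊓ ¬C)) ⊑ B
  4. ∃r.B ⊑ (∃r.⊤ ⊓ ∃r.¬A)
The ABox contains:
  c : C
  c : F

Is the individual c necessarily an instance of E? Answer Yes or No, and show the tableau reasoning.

1. c : E?  L(c) = {C, F} ∪ {¬E}
   open: L(c) ⊇ {C, F, ¬B, ¬E, ∀r.¬B, …} — c ∉ E possible
2. Hence c : E: not entailed.

No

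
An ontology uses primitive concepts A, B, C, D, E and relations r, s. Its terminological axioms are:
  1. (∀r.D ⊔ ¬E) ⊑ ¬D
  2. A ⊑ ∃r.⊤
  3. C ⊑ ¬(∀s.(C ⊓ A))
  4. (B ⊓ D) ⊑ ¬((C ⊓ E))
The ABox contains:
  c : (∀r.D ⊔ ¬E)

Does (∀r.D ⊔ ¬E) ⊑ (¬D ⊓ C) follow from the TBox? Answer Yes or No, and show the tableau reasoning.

1. (∀r.D ⊔ ¬E) ⊑ (¬D ⊓ C)  ⇔  ((∀r.D ⊔ ¬E) ⊓ (D ⊔ ¬C)) unsat w.r.t. T
   apply at x₀: (∀r.D ⊔ ¬E)⊑¬D
   open: L(x₀) ⊇ {¬A, ¬B, ¬C, ¬D, ∀r.D}
2. Hence (∀r.D ⊔ ¬E) ⊑ (¬D ⊓ C): not entailed.

No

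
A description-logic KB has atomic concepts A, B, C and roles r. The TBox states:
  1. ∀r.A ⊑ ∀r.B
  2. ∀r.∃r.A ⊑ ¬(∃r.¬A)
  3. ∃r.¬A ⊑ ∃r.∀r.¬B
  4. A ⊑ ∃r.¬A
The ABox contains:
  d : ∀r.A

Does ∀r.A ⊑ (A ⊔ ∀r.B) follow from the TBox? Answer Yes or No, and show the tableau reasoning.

Yes

1. ∀r.A ⊑ (A ⊔ ∀r.B)  ⇔  (∀r.A ⊓ (¬A ⊓ ∃r.¬B)) unsat w.r.t. T
   all branches close; clash {B, ¬B} at an ∃-successor
2. Hence ∀r.A ⊑ (A ⊔ ∀r.B): entailed.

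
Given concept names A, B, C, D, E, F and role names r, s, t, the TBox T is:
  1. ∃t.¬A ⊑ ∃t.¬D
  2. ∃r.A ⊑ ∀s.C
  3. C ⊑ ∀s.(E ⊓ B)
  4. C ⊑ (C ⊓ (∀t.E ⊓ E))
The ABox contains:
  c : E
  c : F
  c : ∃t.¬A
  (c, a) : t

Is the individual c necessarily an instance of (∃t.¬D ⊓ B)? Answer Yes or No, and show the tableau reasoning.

1. c : (∃t.¬D ⊓ B)?  L(c) = {E, F, ∃t.¬A} ∪ {(∀t.D ⊔ ¬B)}
   apply at c: ∃t.¬A⊑∃t.¬D
   open: L(c) ⊇ {E, F, ¬B, ¬C, ∀r.¬A, …} (+ ∃-successors) — c ∉ (∃t.¬D ⊓ B) possible
2. Hence c : (∃t.¬D ⊓ B): not entailed.

No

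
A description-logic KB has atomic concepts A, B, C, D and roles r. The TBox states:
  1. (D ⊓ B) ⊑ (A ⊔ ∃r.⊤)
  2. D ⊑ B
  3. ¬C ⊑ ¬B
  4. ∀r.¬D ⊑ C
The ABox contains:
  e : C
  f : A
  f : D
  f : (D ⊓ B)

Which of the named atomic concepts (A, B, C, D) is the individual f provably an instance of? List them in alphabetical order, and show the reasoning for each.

1. f : A?  L(f) = {A, D, (D ⊓ B)} ∪ {¬A}
   clash {A, ¬A} at f — f ∈ A
2. f : B?  L(f) = {A, D, (D ⊓ B)} ∪ {¬B}
   clash {B, ¬B} at f — f ∈ B
3. f : C?  L(f) = {A, D, (D ⊓ B)} ∪ {¬C}
   clash {B, ¬B} at f — f ∈ C
4. f : D?  L(f) = {A, D, (D ⊓ B)} ∪ {¬D}
   clash {D, ¬D} at f — f ∈ D
5. Entailed for f: {A, B, C, D}

{A, B, C, D}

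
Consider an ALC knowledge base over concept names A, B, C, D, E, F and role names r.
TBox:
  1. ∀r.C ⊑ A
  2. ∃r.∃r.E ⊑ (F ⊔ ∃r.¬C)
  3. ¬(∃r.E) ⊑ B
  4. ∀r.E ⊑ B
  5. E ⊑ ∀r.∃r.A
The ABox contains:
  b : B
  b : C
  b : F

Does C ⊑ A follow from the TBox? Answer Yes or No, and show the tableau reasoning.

1. C ⊑ A  ⇔  (C ⊓ ¬A) unsat w.r.t. T
   open: L(x₀) ⊇ {C, ¬A, ¬E, ∀r.∀r.¬E, ∃r.E, …} (+ ∃-successors)
2. Hence C ⊑ A: not entailed.

No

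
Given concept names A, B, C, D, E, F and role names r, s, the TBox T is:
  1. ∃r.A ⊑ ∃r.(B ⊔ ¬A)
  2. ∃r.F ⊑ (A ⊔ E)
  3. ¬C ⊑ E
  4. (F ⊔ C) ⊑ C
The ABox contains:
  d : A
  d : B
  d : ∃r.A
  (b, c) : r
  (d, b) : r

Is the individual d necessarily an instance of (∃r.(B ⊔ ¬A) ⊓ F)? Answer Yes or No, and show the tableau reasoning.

1. d : (∃r.(B ⊔ ¬A) ⊓ F)?  L(d) = {A, B, ∃r.A} ∪ {(∀r.(¬B ⊓ A) ⊔ ¬F)}
   apply at d: ∃r.A⊑∃r.(B ⊔ ¬A)
   open: L(d) ⊇ {A, B, C, ¬F, ∀r.¬F, …} (+ ∃-successors) — d ∉ (∃r.(B ⊔ ¬A) ⊓ F) possible
2. Hence d : (∃r.(B ⊔ ¬A) ⊓ F): not entailed.

No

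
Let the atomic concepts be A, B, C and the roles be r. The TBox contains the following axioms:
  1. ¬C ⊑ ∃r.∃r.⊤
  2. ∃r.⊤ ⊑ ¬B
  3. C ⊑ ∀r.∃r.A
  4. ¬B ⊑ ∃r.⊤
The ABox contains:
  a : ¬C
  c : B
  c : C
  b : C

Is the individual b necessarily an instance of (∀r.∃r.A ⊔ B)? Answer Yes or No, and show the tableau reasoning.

1. b : (∀r.∃r.A ⊔ B)?  L(b) = {C} ∪ {(∃r.∀r.¬A ⊓ ¬B)}
   clash {A, ¬A} at an ∃-successor — b ∈ (∀r.∃r.A ⊔ B)
2. Hence b : (∀r.∃r.A ⊔ B): entailed.

Yes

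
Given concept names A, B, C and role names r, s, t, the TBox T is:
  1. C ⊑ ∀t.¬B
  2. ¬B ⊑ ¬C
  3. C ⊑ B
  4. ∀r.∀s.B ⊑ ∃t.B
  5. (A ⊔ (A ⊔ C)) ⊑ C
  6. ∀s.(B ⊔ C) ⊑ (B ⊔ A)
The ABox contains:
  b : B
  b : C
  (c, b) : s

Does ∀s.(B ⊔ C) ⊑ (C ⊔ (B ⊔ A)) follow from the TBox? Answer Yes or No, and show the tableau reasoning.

1. ∀s.(B ⊔ C) ⊑ (C ⊔ (B ⊔ A))  ⇔  (∀s.(B ⊔ C) ⊓ (¬C ⊓ (¬B ⊓ ¬A))) unsat w.r.t. T
   all branches close; clash {C, ¬C} at x₀
2. Hence ∀s.(B ⊔ C) ⊑ (C ⊔ (B ⊔ A)): entailed.

Yes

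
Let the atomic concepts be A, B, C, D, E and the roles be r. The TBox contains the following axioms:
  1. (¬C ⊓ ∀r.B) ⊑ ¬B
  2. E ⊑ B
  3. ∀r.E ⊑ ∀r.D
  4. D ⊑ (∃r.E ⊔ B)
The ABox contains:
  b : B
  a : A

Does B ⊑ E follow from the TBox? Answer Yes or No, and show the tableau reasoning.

No

1. B ⊑ E  ⇔  (B ⊓ ¬E) unsat w.r.t. T
   open: L(x₀) ⊇ {B, C, ¬D, ¬E, ∃r.¬E} (+ ∃-successors)
2. Hence B ⊑ E: not entailed.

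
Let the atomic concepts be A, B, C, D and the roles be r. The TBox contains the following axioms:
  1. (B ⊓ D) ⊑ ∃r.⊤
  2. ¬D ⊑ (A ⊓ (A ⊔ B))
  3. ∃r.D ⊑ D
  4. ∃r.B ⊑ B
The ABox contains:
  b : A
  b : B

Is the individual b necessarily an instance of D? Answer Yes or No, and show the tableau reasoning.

No

1. b : D?  L(b) = {A, B} ∪ {¬D}
   apply at b: ¬D⊑(A ⊓ (A ⊔ B))
   open: L(b) ⊇ {A, B, ¬D, ∀r.¬D} — b ∉ D possible
2. Hence b : D: not entailed.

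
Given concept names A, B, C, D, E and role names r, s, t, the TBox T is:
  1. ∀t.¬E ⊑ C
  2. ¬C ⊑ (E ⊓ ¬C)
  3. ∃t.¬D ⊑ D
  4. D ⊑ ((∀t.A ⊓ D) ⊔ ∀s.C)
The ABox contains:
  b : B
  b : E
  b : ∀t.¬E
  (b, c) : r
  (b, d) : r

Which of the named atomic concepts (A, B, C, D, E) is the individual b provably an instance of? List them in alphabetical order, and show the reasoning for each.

{B, C, E}

1. b : A?  L(b) = {B, E, ∀t.¬E} ∪ {¬A}
   apply at b: ∀t.¬E⊑C
   open: L(b) ⊇ {B, C, E, ¬A, ¬D, …} — b ∉ A possible
2. b : B?  L(b) = {B, E, ∀t.¬E} ∪ {¬B}
   clash {B, ¬B} at b — b ∈ B
3. b : C?  L(b) = {B, E, ∀t.¬E} ∪ {¬C}
   clash {C, ¬C} at b — b ∈ C
4. b : D?  L(b) = {B, E, ∀t.¬E} ∪ {¬D}
   apply at b: ∀t.¬E⊑C
   open: L(b) ⊇ {B, C, E, ¬D, ∀t.D, …} — b ∉ D possible
5. b : E?  L(b) = {B, E, ∀t.¬E} ∪ {¬E}
   clash {E, ¬E} at b — b ∈ E
6. Entailed for b: {B, C, E}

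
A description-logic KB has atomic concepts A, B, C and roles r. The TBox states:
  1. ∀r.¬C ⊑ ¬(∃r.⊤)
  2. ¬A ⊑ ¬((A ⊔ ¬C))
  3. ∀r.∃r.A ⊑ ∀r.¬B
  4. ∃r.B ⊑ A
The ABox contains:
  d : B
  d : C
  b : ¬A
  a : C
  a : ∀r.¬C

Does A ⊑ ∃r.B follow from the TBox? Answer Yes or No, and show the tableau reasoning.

No

1. A ⊑ ∃r.B  ⇔  (A ⊓ ∀r.¬B) unsat w.r.t. T
   open: L(x₀) ⊇ {A, ∀r.¬B, ∃r.C} (+ ∃-successors)
2. Hence A ⊑ ∃r.B: not entailed.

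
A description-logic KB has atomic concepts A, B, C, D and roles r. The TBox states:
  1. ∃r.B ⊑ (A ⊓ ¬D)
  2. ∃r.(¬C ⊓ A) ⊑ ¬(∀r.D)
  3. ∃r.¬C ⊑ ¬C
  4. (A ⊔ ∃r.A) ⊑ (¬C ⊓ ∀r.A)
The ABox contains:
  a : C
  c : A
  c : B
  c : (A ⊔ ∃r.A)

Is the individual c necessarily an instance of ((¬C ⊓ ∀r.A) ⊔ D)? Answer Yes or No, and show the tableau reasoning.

Yes

1. c : ((¬C ⊓ ∀r.A) ⊔ D)?  L(c) = {A, B, (A ⊔ ∃r.A)} ∪ {((C ⊔ ∃r.¬A) ⊓ ¬D)}
   clash {A, ¬A} at an ∃-successor — c ∈ ((¬C ⊓ ∀r.A) ⊔ D)
2. Hence c : ((¬C ⊓ ∀r.A) ⊔ D): entailed.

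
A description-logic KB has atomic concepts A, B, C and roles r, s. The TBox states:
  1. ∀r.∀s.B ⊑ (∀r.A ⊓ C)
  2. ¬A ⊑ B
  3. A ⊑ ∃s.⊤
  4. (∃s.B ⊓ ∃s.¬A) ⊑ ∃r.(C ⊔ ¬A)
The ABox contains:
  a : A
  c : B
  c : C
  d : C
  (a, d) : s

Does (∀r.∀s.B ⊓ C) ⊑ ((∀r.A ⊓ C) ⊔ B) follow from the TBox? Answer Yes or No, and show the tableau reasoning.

1. (∀r.∀s.B ⊓ C) ⊑ ((∀r.A ⊓ C) ⊔ B)  ⇔  ((∀r.∀s.B ⊓ C) ⊓ ((∃r.¬A ⊔ ¬C) ⊓ ¬B)) unsat w.r.t. T
   all branches close; clash {B, ¬B} at x₀
2. Hence (∀r.∀s.B ⊓ C) ⊑ ((∀r.A ⊓ C) ⊔ B): entailed.

Yes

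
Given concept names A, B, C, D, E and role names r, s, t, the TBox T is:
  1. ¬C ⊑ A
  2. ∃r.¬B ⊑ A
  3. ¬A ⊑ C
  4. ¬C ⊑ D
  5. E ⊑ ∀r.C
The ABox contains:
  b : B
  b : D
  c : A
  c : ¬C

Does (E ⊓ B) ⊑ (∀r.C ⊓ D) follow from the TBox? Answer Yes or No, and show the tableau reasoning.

No

1. (E ⊓ B) ⊑ (∀r.C ⊓ D)  ⇔  ((E ⊓ B) ⊓ (∃r.¬C ⊔ ¬D)) unsat w.r.t. T
   apply at x₀: E⊑∀r.C
   open: L(x₀) ⊇ {A, B, C, E, ¬D, …}
2. Hence (E ⊓ B) ⊑ (∀r.C ⊓ D): not entailed.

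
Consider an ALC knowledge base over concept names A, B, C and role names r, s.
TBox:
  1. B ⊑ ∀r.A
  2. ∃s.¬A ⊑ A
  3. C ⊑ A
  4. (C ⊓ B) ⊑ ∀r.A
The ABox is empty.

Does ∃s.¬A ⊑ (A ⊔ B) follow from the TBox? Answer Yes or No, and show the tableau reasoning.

1. ∃s.¬A ⊑ (A ⊔ B)  ⇔  (∃s.¬A ⊓ (¬A ⊓ ¬B)) unsat w.r.t. T
   all branches close; clash {A, ¬A} at x₀
2. Hence ∃s.¬A ⊑ (A ⊔ B): entailed.

Yes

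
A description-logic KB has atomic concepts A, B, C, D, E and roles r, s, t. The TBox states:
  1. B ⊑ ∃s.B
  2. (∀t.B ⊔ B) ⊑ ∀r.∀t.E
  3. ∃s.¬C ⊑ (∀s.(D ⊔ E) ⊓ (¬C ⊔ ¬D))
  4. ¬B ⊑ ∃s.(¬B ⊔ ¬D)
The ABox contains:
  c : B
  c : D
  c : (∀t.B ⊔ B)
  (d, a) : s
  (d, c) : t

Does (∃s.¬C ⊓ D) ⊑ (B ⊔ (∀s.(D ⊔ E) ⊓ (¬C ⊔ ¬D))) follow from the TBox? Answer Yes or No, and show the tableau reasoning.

Yes

1. (∃s.¬C ⊓ D) ⊑ (B ⊔ (∀s.(D ⊔ E) ⊓ (¬C ⊔ ¬D)))  ⇔  ((∃s.¬C ⊓ D) ⊓ (¬B ⊓ (∃s.(¬D ⊓ ¬E) ⊔ (C ⊓ D)))) unsat w.r.t. T
   all branches close; clash {D, ¬D} at x₀
2. Hence (∃s.¬C ⊓ D) ⊑ (B ⊔ (∀s.(D ⊔ E) ⊓ (¬C ⊔ ¬D))): entailed.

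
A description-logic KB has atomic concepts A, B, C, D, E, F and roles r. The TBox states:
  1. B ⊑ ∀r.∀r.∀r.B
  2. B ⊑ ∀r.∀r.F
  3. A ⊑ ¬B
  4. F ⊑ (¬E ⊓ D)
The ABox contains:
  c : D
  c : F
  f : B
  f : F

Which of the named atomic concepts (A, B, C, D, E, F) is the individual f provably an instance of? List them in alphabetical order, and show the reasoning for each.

1. f : A?  L(f) = {B, F} ∪ {¬A}
   apply at f: B⊑∀r.∀r.∀r.B; B⊑∀r.∀r.F; F⊑(¬E ⊓ D)
   open: L(f) ⊇ {B, D, F, ¬A, ¬E, …} — f ∉ A possible
2. f : B?  L(f) = {B, F} ∪ {¬B}
   clash {B, ¬B} at f — f ∈ B
3. f : C?  L(f) = {B, F} ∪ {¬C}
   apply at f: B⊑∀r.∀r.∀r.B; B⊑∀r.∀r.F; F⊑(¬E ⊓ D)
   open: L(f) ⊇ {B, D, F, ¬A, ¬C, …} — f ∉ C possible
4. f : D?  L(f) = {B, F} ∪ {¬D}
   clash {B, ¬B} at f — f ∈ D
5. f : E?  L(f) = {B, F} ∪ {¬E}
   apply at f: B⊑∀r.∀r.∀r.B; B⊑∀r.∀r.F; F⊑(¬E ⊓ D)
   open: L(f) ⊇ {B, D, F, ¬A, ¬E, …} — f ∉ E possible
6. f : F?  L(f) = {B, F} ∪ {¬F}
   clash {F, ¬F} at f — f ∈ F
7. Entailed for f: {B, D, F}

{B, D, F}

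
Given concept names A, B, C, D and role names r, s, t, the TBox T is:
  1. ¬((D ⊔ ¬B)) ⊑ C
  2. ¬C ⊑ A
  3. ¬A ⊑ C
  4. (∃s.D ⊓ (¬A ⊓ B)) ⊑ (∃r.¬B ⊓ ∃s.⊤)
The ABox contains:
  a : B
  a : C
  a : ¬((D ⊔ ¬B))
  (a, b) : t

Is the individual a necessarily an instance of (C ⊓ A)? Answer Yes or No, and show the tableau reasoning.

1. a : (C ⊓ A)?  L(a) = {B, C, ¬((D ⊔ ¬B))} ∪ {(¬C ⊔ ¬A)}
   open: L(a) ⊇ {B, C, ¬A, ¬D, ∀s.¬D} — a ∉ (C ⊓ A) possible
2. Hence a : (C ⊓ A): not entailed.

No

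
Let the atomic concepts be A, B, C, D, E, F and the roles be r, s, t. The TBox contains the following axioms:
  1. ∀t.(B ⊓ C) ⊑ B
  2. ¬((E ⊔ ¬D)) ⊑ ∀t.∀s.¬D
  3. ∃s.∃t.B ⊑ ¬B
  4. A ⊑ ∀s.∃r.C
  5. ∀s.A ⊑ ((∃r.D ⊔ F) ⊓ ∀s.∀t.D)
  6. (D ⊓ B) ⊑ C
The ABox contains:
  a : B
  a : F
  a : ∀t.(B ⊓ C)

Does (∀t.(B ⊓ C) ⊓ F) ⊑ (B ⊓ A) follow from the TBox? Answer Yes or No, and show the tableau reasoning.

No

1. (∀t.(B ⊓ C) ⊓ F) ⊑ (B ⊓ A)  ⇔  ((∀t.(B ⊓ C) ⊓ F) ⊓ (¬B ⊔ ¬A)) unsat w.r.t. T
   apply at x₀: ∀t.(B ⊓ C)⊑B
   open: L(x₀) ⊇ {B, F, ¬A, ¬D, ∀s.∀t.¬B, …} (+ ∃-successors)
2. Hence (∀t.(B ⊓ C) ⊓ F) ⊑ (B ⊓ A): not entailed.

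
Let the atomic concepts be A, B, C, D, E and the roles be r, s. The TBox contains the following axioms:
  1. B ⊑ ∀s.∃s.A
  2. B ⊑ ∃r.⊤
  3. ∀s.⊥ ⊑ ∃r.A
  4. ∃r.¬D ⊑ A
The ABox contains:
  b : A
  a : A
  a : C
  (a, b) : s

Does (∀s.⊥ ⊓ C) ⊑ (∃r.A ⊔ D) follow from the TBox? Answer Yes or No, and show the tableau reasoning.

1. (∀s.⊥ ⊓ C) ⊑ (∃r.A ⊔ D)  ⇔  ((∀s.⊥ ⊓ C) ⊓ (∀r.¬A ⊓ ¬D)) unsat w.r.t. T
   all branches close; clash {A, ¬A} at an ∃-successor
2. Hence (∀s.⊥ ⊓ C) ⊑ (∃r.A ⊔ D): entailed.

Yes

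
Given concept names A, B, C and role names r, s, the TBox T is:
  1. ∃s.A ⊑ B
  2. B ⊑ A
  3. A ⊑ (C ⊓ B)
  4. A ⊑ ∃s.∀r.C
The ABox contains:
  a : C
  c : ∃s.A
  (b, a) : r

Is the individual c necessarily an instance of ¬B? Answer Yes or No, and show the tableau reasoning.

No

1. c : ¬B?  L(c) = {∃s.A} ∪ {B}
   apply at c: B⊑A
   open: L(c) ⊇ {A, B, C, ∃s.A, ∃s.∀r.C} (+ ∃-successors) — c ∉ ¬B possible
2. Hence c : ¬B: not entailed.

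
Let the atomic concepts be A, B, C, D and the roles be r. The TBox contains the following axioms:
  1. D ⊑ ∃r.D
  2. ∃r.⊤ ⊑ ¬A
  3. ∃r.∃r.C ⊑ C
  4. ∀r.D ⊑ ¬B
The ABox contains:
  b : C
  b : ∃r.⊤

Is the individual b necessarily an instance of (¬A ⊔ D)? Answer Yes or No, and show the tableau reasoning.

1. b : (¬A ⊔ D)?  L(b) = {C, ∃r.⊤} ∪ {(A ⊓ ¬D)}
   clash {A, ¬A} at b — b ∈ (¬A ⊔ D)
2. Hence b : (¬A ⊔ D): entailed.

Yes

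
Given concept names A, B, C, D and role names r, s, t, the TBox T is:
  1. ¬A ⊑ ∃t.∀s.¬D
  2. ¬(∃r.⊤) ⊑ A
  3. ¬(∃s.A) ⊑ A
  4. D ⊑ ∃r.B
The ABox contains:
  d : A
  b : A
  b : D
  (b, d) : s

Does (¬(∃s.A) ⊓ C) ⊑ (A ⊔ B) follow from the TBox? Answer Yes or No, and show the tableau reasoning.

Yes

1. (¬(∃s.A) ⊓ C) ⊑ (A ⊔ B)  ⇔  ((∀s.¬A ⊓ C) ⊓ (¬A ⊓ ¬B)) unsat w.r.t. T
   all branches close; clash {A, ¬A} at x₀
2. Hence (¬(∃s.A) ⊓ C) ⊑ (A ⊔ B): entailed.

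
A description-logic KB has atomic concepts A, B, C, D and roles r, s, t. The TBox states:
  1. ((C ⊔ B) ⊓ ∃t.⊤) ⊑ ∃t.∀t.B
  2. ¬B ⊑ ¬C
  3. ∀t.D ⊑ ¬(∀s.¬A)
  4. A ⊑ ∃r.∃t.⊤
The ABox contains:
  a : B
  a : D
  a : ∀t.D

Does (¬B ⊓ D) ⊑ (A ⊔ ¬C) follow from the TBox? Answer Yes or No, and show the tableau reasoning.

Yes

1. (¬B ⊓ D) ⊑ (A ⊔ ¬C)  ⇔  ((¬B ⊓ D) ⊓ (¬A ⊓ C)) unsat w.r.t. T
   all branches close; clash {C, ¬C} at x₀
2. Hence (¬B ⊓ D) ⊑ (A ⊔ ¬C): entailed.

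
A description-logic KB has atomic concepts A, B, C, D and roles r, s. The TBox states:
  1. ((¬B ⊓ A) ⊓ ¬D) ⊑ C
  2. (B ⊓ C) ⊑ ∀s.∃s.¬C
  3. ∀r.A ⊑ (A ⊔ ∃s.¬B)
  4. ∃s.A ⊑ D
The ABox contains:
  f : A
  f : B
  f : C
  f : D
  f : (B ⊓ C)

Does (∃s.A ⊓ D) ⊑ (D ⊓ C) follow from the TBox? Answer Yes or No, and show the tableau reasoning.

1. (∃s.A ⊓ D) ⊑ (D ⊓ C)  ⇔  ((∃s.A ⊓ D) ⊓ (¬D ⊔ ¬C)) unsat w.r.t. T
   open: L(x₀) ⊇ {D, ¬C, ∃r.¬A, ∃s.A} (+ ∃-successors)
2. Hence (∃s.A ⊓ D) ⊑ (D ⊓ C): not entailed.

No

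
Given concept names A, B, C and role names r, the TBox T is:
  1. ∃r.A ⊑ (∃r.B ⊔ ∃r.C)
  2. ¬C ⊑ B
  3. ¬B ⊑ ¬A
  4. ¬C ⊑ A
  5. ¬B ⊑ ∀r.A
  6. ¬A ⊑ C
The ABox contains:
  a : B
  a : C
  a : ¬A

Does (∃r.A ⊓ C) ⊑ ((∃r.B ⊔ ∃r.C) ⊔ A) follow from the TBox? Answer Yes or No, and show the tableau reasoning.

Yes

1. (∃r.A ⊓ C) ⊑ ((∃r.B ⊔ ∃r.C) ⊔ A)  ⇔  ((∃r.A ⊓ C) ⊓ ((∀r.¬B ⊓ ∀r.¬C) ⊓ ¬A)) unsat w.r.t. T
   all branches close; clash {B, ¬B} at an ∃-successor
2. Hence (∃r.A ⊓ C) ⊑ ((∃r.B ⊔ ∃r.C) ⊔ A): entailed.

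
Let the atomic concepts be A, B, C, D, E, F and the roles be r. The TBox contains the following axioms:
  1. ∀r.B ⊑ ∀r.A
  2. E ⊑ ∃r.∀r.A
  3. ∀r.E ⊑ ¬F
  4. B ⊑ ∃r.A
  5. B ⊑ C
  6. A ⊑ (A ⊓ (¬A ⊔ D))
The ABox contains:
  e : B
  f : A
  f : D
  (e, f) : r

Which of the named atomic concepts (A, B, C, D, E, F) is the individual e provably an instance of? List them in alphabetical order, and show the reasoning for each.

1. e : A?  L(e) = {B} ∪ {¬A}
   apply at e: B⊑∃r.A; B⊑C
   open: L(e) ⊇ {B, C, ¬A, ¬E, ∃r.A, …} (+ ∃-successors) — e ∉ A possible
2. e : B?  L(e) = {B} ∪ {¬B}
   clash {B, ¬B} at e — e ∈ B
3. e : C?  L(e) = {B} ∪ {¬C}
   clash {C, ¬C} at e — e ∈ C
4. e : D?  L(e) = {B} ∪ {¬D}
   apply at e: B⊑∃r.A; B⊑C
   open: L(e) ⊇ {B, C, ¬A, ¬D, ¬E, …} (+ ∃-successors) — e ∉ D possible
5. e : E?  L(e) = {B} ∪ {¬E}
   apply at e: B⊑∃r.A; B⊑C
   open: L(e) ⊇ {B, C, ¬A, ¬E, ∃r.A, …} (+ ∃-successors) — e ∉ E possible
6. e : F?  L(e) = {B} ∪ {¬F}
   apply at e: B⊑∃r.A; B⊑C
   open: L(e) ⊇ {B, C, ¬A, ¬E, ¬F, …} (+ ∃-successors) — e ∉ F possible
7. Entailed for e: {B, C}

{B, C}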